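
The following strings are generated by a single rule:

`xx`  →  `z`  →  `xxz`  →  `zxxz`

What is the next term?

Each term (from the third on) is the two preceding terms concatenated in order: term 3 = xx·z = xxz.
Continuing: xxz · zxxz gives term 5.

xxzzxxz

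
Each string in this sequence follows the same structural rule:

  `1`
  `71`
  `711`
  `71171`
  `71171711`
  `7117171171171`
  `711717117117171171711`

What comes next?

7117171171171711717117117171171171

Each term (from the third on) is the previous term followed by the one before it: term 3 = 71·1 = 711.
Continuing: 711717117117171171711 · 7117171171171 gives term 8.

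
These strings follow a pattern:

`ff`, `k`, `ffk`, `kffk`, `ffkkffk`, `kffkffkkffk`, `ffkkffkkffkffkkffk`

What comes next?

Each term (from the third on) is the two preceding terms concatenated in order: term 3 = ff·k = ffk.
Continuing: kffkffkkffk · ffkkffkkffkffkkffk gives term 8.

kffkffkkffkffkkffkkffkffkkffk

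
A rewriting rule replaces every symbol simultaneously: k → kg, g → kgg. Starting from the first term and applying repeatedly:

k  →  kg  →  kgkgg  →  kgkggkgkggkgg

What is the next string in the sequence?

Rewriting the 13 symbols of kgkggkgkggkgg one by one yields kg kgg kg kgg kgg kg kgg kg kgg kgg kg kgg kgg; concatenated:

kgkggkgkggkggkgkggkgkggkggkgkggkgg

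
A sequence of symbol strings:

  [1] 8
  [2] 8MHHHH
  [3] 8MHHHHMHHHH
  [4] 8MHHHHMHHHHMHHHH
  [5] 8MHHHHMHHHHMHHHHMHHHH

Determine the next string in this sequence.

The strings grow by a fixed suffix MHHHH each time.
One more step from 8MHHHHMHHHHMHHHHMHHHH gives the answer.

8MHHHHMHHHHMHHHHMHHHHMHHHH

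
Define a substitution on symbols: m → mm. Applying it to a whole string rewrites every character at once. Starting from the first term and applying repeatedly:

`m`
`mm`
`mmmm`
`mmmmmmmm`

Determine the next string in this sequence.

Rewriting each symbol of mmmmmmmm: m→mm, m→mm, m→mm, m→mm, m→mm, m→mm, m→mm, m→mm, which concatenates to mm mm mm mm mm mm mm mm.

mmmmmmmmmmmmmmmm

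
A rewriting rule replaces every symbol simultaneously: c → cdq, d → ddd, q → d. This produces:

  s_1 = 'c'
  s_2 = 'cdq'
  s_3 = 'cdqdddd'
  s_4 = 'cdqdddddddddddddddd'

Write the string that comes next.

Rewriting the 19 symbols of cdqdddddddddddddddd one by one yields cdq ddd d ddd ddd ddd ddd ddd ddd ddd ddd ddd ddd ddd ddd ddd ddd ddd ddd; concatenated:

cdqdddddddddddddddddddddddddddddddddddddddddddddddddddd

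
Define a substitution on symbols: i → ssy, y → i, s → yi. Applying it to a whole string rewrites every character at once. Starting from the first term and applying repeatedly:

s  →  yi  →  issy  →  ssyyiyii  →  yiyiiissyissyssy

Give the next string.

issyissyssyssyyiyiissyyiyiiyiyii

Replace each of the 16 characters of yiyiiissyissyssy in place — i ssy i ssy ssy ssy yi yi i ssy yi yi i yi yi i — and concatenate.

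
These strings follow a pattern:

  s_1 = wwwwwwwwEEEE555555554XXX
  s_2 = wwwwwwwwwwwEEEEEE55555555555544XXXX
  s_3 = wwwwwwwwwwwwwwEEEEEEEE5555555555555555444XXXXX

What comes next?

wwwwwwwwwwwwwwwwwEEEEEEEEEE555555555555555555554444XXXXXX

Term n consists of 3n+2 w's, followed by 2n E's, followed by 4n 5's, followed by n-1 4's, followed by n+1 X's, where the shown terms are n = 2, 3, 4.
For the next term, n = 5, so the run lengths are 17, 10, 20, 4, 6.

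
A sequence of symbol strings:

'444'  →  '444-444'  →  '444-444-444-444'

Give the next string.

444-444-444-444-444-444-444-444

s(k+1) = s(k)·-·s(k) — each term doubles the last with '-' between the halves.
One more doubling of 444-444-444-444 gives the answer.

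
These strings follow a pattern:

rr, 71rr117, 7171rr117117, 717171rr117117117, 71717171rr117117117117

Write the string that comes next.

7171717171rr117117117117117

Each term wraps the previous one in 71 on the left and 117 on the right.
One more step from 71717171rr117117117117 gives the answer.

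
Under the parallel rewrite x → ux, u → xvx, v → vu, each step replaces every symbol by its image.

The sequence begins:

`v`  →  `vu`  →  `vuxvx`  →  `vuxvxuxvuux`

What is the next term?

Apply φ to vuxvxuxvuux symbol by symbol: v→vu, u→xvx, x→ux, v→vu, x→ux, u→xvx, x→ux, v→vu, u→xvx, u→xvx, x→ux; joined: vu xvx ux vu ux xvx ux vu xvx xvx ux.

vuxvxuxvuuxxvxuxvuxvxxvxux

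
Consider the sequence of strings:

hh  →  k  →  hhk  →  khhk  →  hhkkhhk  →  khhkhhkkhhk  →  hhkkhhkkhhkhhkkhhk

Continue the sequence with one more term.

khhkhhkkhhkhhkkhhkkhhkhhkkhhk

From term 3 onward, concatenate the second-to-last term with the last: hh·k = hhk, k·hhk = khhk, …
So term 8 is khhkhhkkhhk·hhkkhhkkhhkhhkkhhk.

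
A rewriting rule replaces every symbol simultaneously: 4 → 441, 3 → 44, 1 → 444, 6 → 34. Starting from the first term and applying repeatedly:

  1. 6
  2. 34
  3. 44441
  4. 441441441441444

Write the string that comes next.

441441444441441444441441444441441444441441441

Replace each of the 15 characters of 441441441441444 in place — 441 441 444 441 441 444 441 441 444 441 441 444 441 441 441 — and concatenate.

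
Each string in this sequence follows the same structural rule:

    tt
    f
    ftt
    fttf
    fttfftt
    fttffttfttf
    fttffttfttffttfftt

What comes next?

fttffttfttffttffttfttffttfttf

This is a Fibonacci-style word recurrence s(k) = s(k−1)·s(k−2): e.g. f·tt = ftt.
Continuing: fttffttfttffttfftt · fttffttfttf gives term 8.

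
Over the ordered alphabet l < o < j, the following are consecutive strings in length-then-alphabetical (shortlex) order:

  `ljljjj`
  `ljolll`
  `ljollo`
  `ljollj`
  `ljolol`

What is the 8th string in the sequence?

ljoljl

Continuing the enumeration 3 steps past ljolol: ljolol → ljoloo → ljoloj → (answer).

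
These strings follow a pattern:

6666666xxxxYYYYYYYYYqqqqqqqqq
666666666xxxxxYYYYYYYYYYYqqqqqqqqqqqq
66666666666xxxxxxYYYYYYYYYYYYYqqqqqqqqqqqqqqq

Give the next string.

The n-th term is 2n+1 6's then n+1 x's then 2n+3 Y's then 3n q's, where the shown terms are n = 3, 4, 5.
For the next term, n = 6, so the run lengths are 13, 7, 15, 18.

6666666666666xxxxxxxYYYYYYYYYYYYYYYqqqqqqqqqqqqqqqqqq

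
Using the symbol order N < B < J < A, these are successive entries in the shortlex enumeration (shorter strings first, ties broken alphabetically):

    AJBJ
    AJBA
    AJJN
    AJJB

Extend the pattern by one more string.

AJJJ

Find the rightmost character of AJJB below A, bump it to the next letter, and reset everything to its right to N.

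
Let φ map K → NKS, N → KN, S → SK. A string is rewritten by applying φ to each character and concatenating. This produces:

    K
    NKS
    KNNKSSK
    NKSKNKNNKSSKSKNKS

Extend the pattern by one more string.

KNNKSSKNKSKNNKSKNKNNKSSKSKNKSSKNKSKNNKSSK

Applying the rule to each of the 17 symbols of NKSKNKNNKSSKSKNKS gives the pieces KN NKS SK NKS KN NKS KN KN NKS SK SK NKS SK NKS KN NKS SK, which concatenate to the answer.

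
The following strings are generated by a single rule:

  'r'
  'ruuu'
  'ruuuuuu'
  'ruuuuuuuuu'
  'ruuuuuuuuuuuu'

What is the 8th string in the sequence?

Every step adds uuu to the end: s(k+1) = s(k)·uuu.
From ruuuuuuuuuuuu, 3 further steps: ruuuuuuuuuuuu → ruuuuuuuuuuuuuuu → ruuuuuuuuuuuuuuuuuu → (answer).

ruuuuuuuuuuuuuuuuuuuuu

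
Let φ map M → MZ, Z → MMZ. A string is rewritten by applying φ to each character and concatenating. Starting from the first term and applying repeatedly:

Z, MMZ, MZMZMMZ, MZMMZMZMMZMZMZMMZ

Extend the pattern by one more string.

Replace each of the 17 characters of MZMMZMZMMZMZMZMMZ in place — MZ MMZ MZ MZ MMZ MZ MMZ MZ MZ MMZ MZ MMZ MZ MMZ MZ MZ MMZ — and concatenate.

MZMMZMZMZMMZMZMMZMZMZMMZMZMMZMZMMZMZMZMMZ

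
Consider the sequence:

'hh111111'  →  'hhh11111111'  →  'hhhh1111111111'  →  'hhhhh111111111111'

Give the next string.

hhhhhh11111111111111

The n-th term is n-1 h's then 2n 1's, where the shown terms are n = 3, 4, 5, 6.
At n = 7 the blocks have lengths 6, 14.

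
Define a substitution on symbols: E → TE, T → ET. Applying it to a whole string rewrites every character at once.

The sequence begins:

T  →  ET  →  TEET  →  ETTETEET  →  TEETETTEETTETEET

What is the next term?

ETTETEETTEETETTETEETETTEETTETEET

Applying the rule to each of the 16 symbols of TEETETTEETTETEET gives the pieces ET TE TE ET TE ET ET TE TE ET ET TE ET TE TE ET, which concatenate to the answer.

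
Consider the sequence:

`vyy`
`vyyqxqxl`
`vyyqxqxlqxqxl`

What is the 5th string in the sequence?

vyyqxqxlqxqxlqxqxlqxqxl

Every step adds qxqxl to the end: s(k+1) = s(k)·qxqxl.
From vyyqxqxlqxqxl, 2 further steps: vyyqxqxlqxqxl → vyyqxqxlqxqxlqxqxl → (answer).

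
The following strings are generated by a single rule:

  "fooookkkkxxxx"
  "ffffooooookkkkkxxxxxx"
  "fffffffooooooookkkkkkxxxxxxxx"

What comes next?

Term n consists of 3n-2 f's, followed by 2n+2 o's, followed by n+3 k's, followed by 2n+2 x's (n = 1, 2, …).
Setting n = 4 gives 10, 10, 7, 10 characters in each block.

ffffffffffooooooooookkkkkkkxxxxxxxxxx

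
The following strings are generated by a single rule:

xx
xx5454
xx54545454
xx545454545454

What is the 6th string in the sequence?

xx54545454545454545454

The strings grow by a fixed suffix 5454 each time.
From xx545454545454, 2 further steps: xx545454545454 → xx5454545454545454 → (answer).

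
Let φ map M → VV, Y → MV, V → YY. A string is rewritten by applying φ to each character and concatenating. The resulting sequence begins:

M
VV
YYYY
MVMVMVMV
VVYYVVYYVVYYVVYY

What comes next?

YYYYMVMVYYYYMVMVYYYYMVMVYYYYMVMV

φ(VVYYVVYYVVYYVVYY) expands symbol-by-symbol to YY YY MV MV YY YY MV MV YY YY MV MV YY YY MV MV; joining the 16 pieces gives the next term.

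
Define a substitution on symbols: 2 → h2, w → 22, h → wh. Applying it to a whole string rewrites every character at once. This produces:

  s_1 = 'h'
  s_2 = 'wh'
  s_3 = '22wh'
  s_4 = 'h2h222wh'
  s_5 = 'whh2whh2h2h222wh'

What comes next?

22whwhh222whwhh2whh2whh2h2h222wh

Replace each of the 16 characters of whh2whh2h2h222wh in place — 22 wh wh h2 22 wh wh h2 wh h2 wh h2 h2 h2 22 wh — and concatenate.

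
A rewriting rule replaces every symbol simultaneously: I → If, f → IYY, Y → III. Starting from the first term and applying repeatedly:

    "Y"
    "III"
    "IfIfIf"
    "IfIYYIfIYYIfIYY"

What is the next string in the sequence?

IfIYYIfIIIIIIIfIYYIfIIIIIIIfIYYIfIIIIII

φ(IfIYYIfIYYIfIYY) expands symbol-by-symbol to If IYY If III III If IYY If III III If IYY If III III; joining the 15 pieces gives the next term.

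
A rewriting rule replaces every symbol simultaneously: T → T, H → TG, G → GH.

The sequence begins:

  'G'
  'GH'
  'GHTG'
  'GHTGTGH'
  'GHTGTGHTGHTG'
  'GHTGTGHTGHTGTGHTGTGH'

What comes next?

Replace each of the 20 characters of GHTGTGHTGHTGTGHTGTGH in place — GH TG T GH T GH TG T GH TG T GH T GH TG T GH T GH TG — and concatenate.

GHTGTGHTGHTGTGHTGTGHTGHTGTGHTGHTG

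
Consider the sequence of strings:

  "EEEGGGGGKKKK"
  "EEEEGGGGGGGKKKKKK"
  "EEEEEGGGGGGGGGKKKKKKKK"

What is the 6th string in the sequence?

The n-th term is n E's then 2n-1 G's then 2n-2 K's, where the shown terms are n = 3, 4, 5.
At n = 8 the blocks have lengths 8, 15, 14.

EEEEEEEEGGGGGGGGGGGGGGGKKKKKKKKKKKKKK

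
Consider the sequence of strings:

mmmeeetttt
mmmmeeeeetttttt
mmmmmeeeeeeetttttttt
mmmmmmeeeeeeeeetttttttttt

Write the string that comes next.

The n-th term is n+2 m's then 2n+1 e's then 2n+2 t's (n = 1, 2, …).
Setting n = 5 gives 7, 11, 12 characters in each block.

mmmmmmmeeeeeeeeeeetttttttttttt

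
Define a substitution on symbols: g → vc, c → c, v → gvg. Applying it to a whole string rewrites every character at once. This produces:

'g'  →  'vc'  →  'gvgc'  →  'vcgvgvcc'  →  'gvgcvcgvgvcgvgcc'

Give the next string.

Applying the rule to each of the 16 symbols of gvgcvcgvgvcgvgcc gives the pieces vc gvg vc c gvg c vc gvg vc gvg c vc gvg vc c c, which concatenate to the answer.

vcgvgvccgvgcvcgvgvcgvgcvcgvgvccc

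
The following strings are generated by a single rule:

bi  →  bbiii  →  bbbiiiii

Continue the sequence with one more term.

Each string has the form b^{n} i^{2n-1} (n = 1, 2, …).
For the next term, n = 4, so the run lengths are 4, 7.

bbbbiiiiiii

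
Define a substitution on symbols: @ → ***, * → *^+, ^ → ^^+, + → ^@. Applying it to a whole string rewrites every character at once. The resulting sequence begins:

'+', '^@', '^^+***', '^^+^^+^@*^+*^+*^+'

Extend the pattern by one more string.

φ(^^+^^+^@*^+*^+*^+) expands symbol-by-symbol to ^^+ ^^+ ^@ ^^+ ^^+ ^@ ^^+ *** *^+ ^^+ ^@ *^+ ^^+ ^@ *^+ ^^+ ^@; joining the 17 pieces gives the next term.

^^+^^+^@^^+^^+^@^^+****^+^^+^@*^+^^+^@*^+^^+^@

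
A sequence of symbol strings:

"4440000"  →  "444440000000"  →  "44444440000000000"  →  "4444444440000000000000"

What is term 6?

Reading off run lengths: 4 runs 3, 5, 7, 9; 0 runs 4, 7, 10, 13 — each is linear in n (n = 1, 2, …).
For term 6, n = 6, so the run lengths are 13, 19.

44444444444440000000000000000000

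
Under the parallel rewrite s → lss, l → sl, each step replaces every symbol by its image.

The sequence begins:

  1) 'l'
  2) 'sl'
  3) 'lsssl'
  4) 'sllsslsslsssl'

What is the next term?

φ(sllsslsslsssl) expands symbol-by-symbol to lss sl sl lss lss sl lss lss sl lss lss lss sl; joining the 13 pieces gives the next term.

lssslsllsslsssllsslsssllsslsslsssl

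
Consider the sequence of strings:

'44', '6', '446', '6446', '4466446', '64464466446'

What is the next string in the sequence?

446644664464466446

This is a Fibonacci-style word recurrence s(k) = s(k−2)·s(k−1): e.g. 44·6 = 446.
Continuing: 4466446 · 64464466446 gives term 7.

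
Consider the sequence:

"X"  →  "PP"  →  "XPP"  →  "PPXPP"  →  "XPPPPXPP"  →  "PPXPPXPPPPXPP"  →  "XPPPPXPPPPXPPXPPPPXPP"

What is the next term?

From term 3 onward, concatenate the second-to-last term with the last: X·PP = XPP, PP·XPP = PPXPP, …
Continuing: PPXPPXPPPPXPP · XPPPPXPPPPXPPXPPPPXPP gives term 8.

PPXPPXPPPPXPPXPPPPXPPPPXPPXPPPPXPP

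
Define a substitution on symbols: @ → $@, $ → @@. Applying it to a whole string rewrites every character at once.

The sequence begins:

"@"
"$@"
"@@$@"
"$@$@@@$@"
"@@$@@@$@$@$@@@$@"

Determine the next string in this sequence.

$@$@@@$@$@$@@@$@@@$@@@$@$@$@@@$@

Replace each of the 16 characters of @@$@@@$@$@$@@@$@ in place — $@ $@ @@ $@ $@ $@ @@ $@ @@ $@ @@ $@ $@ $@ @@ $@ — and concatenate.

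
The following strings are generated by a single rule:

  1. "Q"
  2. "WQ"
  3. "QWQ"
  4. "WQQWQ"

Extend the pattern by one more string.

QWQWQQWQ

From term 3 onward, concatenate the second-to-last term with the last: Q·WQ = QWQ, WQ·QWQ = WQQWQ, …
So term 5 is QWQ·WQQWQ.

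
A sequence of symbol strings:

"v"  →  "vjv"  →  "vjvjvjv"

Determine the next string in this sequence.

Each string is two copies of the previous one joined by 'j'.
Doubling vjvjvjv with 'j' between the halves:

vjvjvjvjvjvjvjv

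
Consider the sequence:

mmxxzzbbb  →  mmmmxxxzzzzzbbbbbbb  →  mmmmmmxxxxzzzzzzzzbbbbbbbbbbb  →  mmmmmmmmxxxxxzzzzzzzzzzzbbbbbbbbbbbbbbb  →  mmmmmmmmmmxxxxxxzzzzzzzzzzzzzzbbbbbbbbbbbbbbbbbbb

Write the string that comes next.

mmmmmmmmmmmmxxxxxxxzzzzzzzzzzzzzzzzzbbbbbbbbbbbbbbbbbbbbbbb

Term n consists of 2n m's, followed by n+1 x's, followed by 3n-1 z's, followed by 4n-1 b's (n = 1, 2, …).
For the next term, n = 6, so the run lengths are 12, 7, 17, 23.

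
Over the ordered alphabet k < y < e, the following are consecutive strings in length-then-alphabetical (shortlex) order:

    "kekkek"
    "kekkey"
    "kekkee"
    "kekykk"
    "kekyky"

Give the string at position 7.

kekyyk

Stepping forward 2 times from kekyky: kekyky → kekyke, then the target.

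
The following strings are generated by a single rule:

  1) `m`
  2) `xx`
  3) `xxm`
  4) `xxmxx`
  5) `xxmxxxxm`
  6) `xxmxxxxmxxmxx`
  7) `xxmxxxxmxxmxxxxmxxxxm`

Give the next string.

xxmxxxxmxxmxxxxmxxxxmxxmxxxxmxxmxx

Each term (from the third on) is the previous term followed by the one before it: term 3 = xx·m = xxm.
The next term joins xxmxxxxmxxmxxxxmxxxxm and xxmxxxxmxxmxx.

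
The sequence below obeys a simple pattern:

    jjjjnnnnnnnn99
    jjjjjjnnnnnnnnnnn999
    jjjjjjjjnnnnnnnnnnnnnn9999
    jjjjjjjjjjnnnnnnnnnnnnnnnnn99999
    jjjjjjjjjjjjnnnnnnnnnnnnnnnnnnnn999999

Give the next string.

jjjjjjjjjjjjjjnnnnnnnnnnnnnnnnnnnnnnn9999999

Term n consists of 2n j's, followed by 3n+2 n's, followed by n 9's, where the shown terms are n = 2, 3, 4, 5, 6.
Setting n = 7 gives 14, 23, 7 characters in each block.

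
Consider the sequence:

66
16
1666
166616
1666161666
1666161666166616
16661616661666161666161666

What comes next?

166616166616661616661616661666161666166616

Each term (from the third on) is the previous term followed by the one before it: term 3 = 16·66 = 1666.
So term 8 is 16661616661666161666161666·1666161666166616.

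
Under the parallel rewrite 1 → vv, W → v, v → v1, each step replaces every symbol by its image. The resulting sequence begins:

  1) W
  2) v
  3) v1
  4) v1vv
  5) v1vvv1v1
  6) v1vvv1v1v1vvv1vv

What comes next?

φ(v1vvv1v1v1vvv1vv) expands symbol-by-symbol to v1 vv v1 v1 v1 vv v1 vv v1 vv v1 v1 v1 vv v1 v1; joining the 16 pieces gives the next term.

v1vvv1v1v1vvv1vvv1vvv1v1v1vvv1v1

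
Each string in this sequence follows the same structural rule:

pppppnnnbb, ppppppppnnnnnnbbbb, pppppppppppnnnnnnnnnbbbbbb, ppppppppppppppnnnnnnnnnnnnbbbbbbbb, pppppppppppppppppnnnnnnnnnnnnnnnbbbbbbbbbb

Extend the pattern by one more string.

Term n consists of 3n+2 p's, followed by 3n n's, followed by 2n b's (n = 1, 2, …).
For the next term, n = 6, so the run lengths are 20, 18, 12.

ppppppppppppppppppppnnnnnnnnnnnnnnnnnnbbbbbbbbbbbb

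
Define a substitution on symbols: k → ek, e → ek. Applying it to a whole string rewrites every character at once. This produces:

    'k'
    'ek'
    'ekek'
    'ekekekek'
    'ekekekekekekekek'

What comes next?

ekekekekekekekekekekekekekekekek

φ(ekekekekekekekek) expands symbol-by-symbol to ek ek ek ek ek ek ek ek ek ek ek ek ek ek ek ek; joining the 16 pieces gives the next term.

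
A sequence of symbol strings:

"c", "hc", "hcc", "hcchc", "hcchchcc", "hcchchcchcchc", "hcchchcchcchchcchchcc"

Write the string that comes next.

hcchchcchcchchcchchcchcchchcchcchc

Each term (from the third on) is the previous term followed by the one before it: term 3 = hc·c = hcc.
Continuing: hcchchcchcchchcchchcc · hcchchcchcchc gives term 8.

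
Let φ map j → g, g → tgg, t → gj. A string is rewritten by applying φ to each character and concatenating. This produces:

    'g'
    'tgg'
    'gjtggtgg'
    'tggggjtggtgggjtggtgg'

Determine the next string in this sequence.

gjtggtggtggtggggjtggtgggjtggtggtggggjtggtgggjtggtgg

Replace each of the 20 characters of tggggjtggtgggjtggtgg in place — gj tgg tgg tgg tgg g gj tgg tgg gj tgg tgg tgg g gj tgg tgg gj tgg tgg — and concatenate.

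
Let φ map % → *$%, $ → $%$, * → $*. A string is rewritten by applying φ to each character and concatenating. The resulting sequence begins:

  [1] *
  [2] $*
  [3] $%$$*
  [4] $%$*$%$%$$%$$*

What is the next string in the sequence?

Applying the rule to each of the 14 symbols of $%$*$%$%$$%$$* gives the pieces $%$ *$% $%$ $* $%$ *$% $%$ *$% $%$ $%$ *$% $%$ $%$ $*, which concatenate to the answer.

$%$*$%$%$$*$%$*$%$%$*$%$%$$%$*$%$%$$%$$*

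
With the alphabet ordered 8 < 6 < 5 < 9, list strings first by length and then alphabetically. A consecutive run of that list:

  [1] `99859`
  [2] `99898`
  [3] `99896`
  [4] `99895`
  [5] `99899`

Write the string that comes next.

Find the rightmost character of 99899 below 9, bump it to the next letter, and reset everything to its right to 8.

99688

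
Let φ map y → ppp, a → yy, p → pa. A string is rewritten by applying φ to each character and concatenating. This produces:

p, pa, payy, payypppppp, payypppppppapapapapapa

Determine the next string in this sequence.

payypppppppapapapapapapayypayypayypayypayypayy

φ(payypppppppapapapapapa) expands symbol-by-symbol to pa yy ppp ppp pa pa pa pa pa pa pa yy pa yy pa yy pa yy pa yy pa yy; joining the 22 pieces gives the next term.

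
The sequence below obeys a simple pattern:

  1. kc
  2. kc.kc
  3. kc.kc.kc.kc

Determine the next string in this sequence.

Each string is two copies of the previous one joined by '.'.
One more doubling of kc.kc.kc.kc gives the answer.

kc.kc.kc.kc.kc.kc.kc.kc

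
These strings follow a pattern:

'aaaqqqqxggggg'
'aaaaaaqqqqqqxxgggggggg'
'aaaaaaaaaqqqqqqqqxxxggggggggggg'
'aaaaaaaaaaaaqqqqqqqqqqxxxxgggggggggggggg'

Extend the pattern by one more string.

Reading off run lengths: a runs 3, 6, 9, 12; q runs 4, 6, 8, 10; x runs 1, 2, 3, 4; g runs 5, 8, 11, 14 — each is linear in n (n = 1, 2, …).
Setting n = 5 gives 15, 12, 5, 17 characters in each block.

aaaaaaaaaaaaaaaqqqqqqqqqqqqxxxxxggggggggggggggggg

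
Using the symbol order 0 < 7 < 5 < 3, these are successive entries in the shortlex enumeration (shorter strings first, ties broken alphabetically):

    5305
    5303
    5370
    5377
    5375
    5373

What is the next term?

5350

Find the rightmost character of 5373 below 3, bump it to the next letter, and reset everything to its right to 0.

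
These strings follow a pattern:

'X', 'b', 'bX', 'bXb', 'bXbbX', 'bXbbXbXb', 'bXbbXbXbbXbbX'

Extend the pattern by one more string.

From term 3 onward, concatenate the last term with the second-to-last: b·X = bX, bX·b = bXb, …
So term 8 is bXbbXbXbbXbbX·bXbbXbXb.

bXbbXbXbbXbbXbXbbXbXb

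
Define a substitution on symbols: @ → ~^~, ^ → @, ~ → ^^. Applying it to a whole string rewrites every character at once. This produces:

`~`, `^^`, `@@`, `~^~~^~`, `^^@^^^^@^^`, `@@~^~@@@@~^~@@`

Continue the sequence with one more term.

Rewriting the 14 symbols of @@~^~@@@@~^~@@ one by one yields ~^~ ~^~ ^^ @ ^^ ~^~ ~^~ ~^~ ~^~ ^^ @ ^^ ~^~ ~^~; concatenated:

~^~~^~^^@^^~^~~^~~^~~^~^^@^^~^~~^~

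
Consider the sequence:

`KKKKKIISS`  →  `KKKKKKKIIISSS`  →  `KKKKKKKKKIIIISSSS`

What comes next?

KKKKKKKKKKKIIIIISSSSS

Each string has the form K^{2n+1} I^{n} S^{n}, where the shown terms are n = 2, 3, 4.
Setting n = 5 gives 11, 5, 5 characters in each block.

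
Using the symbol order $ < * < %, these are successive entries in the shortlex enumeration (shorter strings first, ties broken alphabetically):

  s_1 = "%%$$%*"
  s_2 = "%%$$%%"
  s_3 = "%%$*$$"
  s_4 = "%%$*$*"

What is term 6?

Advancing 2 positions from %%$*$* through %%$*$* → %%$*$% reaches term 6.

%%$**$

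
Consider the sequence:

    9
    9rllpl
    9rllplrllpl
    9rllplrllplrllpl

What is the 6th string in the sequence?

Every step adds rllpl to the end: s(k+1) = s(k)·rllpl.
From 9rllplrllplrllpl, 2 further steps: 9rllplrllplrllpl → 9rllplrllplrllplrllpl → (answer).

9rllplrllplrllplrllplrllpl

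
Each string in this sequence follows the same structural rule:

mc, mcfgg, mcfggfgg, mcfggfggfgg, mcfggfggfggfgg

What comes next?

Each term is the previous one with fgg appended.
Applying this once more to mcfggfggfggfgg:

mcfggfggfggfggfgg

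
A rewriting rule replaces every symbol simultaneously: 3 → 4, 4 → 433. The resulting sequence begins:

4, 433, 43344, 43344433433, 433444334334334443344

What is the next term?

4334443343343344433444334443343343344433433

φ(433444334334334443344) expands symbol-by-symbol to 433 4 4 433 433 433 4 4 433 4 4 433 4 4 433 433 433 4 4 433 433; joining the 21 pieces gives the next term.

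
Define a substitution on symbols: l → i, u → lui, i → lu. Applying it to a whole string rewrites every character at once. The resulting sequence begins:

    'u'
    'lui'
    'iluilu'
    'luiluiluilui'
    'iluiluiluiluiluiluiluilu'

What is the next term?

luiluiluiluiluiluiluiluiluiluiluiluiluiluiluilui

Replace each of the 24 characters of iluiluiluiluiluiluiluilu in place — lu i lui lu i lui lu i lui lu i lui lu i lui lu i lui lu i lui lu i lui — and concatenate.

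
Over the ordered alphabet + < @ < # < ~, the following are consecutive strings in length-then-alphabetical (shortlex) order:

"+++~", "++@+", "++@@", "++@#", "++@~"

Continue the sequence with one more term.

Find the rightmost character of ++@~ below ~, bump it to the next letter, and reset everything to its right to +.

++#+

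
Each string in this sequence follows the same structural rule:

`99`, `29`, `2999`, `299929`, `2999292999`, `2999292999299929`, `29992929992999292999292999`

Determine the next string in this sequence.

This is a Fibonacci-style word recurrence s(k) = s(k−1)·s(k−2): e.g. 29·99 = 2999.
The next term joins 29992929992999292999292999 and 2999292999299929.

299929299929992929992929992999292999299929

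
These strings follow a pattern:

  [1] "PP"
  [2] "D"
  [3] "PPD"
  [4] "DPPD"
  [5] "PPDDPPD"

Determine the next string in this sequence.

This is a Fibonacci-style word recurrence s(k) = s(k−2)·s(k−1): e.g. PP·D = PPD.
Continuing: DPPD · PPDDPPD gives term 6.

DPPDPPDDPPD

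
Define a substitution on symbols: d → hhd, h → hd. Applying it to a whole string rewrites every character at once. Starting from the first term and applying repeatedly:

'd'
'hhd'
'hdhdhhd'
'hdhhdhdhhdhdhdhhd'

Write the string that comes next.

Rewriting the 17 symbols of hdhhdhdhhdhdhdhhd one by one yields hd hhd hd hd hhd hd hhd hd hd hhd hd hhd hd hhd hd hd hhd; concatenated:

hdhhdhdhdhhdhdhhdhdhdhhdhdhhdhdhhdhdhdhhd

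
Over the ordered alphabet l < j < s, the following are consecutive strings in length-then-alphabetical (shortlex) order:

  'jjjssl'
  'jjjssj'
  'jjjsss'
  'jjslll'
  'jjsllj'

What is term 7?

Stepping forward 2 times from jjsllj: jjsllj → jjslls, then the target.

jjsljl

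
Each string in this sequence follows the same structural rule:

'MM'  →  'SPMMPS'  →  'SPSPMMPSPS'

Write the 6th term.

SPSPSPSPSPMMPSPSPSPSPS

Every step adds SP to the front and PS to the end of the previous string.
From SPSPMMPSPS, 3 further steps: SPSPMMPSPS → SPSPSPMMPSPSPS → SPSPSPSPMMPSPSPSPS → (answer).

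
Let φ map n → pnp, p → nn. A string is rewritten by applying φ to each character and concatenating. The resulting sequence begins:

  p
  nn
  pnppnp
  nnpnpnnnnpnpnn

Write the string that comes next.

Rewriting the 14 symbols of nnpnpnnnnpnpnn one by one yields pnp pnp nn pnp nn pnp pnp pnp pnp nn pnp nn pnp pnp; concatenated:

pnppnpnnpnpnnpnppnppnppnpnnpnpnnpnppnp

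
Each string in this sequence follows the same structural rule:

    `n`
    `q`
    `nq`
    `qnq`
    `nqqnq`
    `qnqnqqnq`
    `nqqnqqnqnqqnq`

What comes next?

Each term (from the third on) is the two preceding terms concatenated in order: term 3 = n·q = nq.
So term 8 is qnqnqqnq·nqqnqqnqnqqnq.

qnqnqqnqnqqnqqnqnqqnq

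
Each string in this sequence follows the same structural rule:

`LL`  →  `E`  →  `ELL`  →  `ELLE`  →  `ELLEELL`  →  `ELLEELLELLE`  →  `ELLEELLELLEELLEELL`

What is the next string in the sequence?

From term 3 onward, concatenate the last term with the second-to-last: E·LL = ELL, ELL·E = ELLE, …
Continuing: ELLEELLELLEELLEELL · ELLEELLELLE gives term 8.

ELLEELLELLEELLEELLELLEELLELLE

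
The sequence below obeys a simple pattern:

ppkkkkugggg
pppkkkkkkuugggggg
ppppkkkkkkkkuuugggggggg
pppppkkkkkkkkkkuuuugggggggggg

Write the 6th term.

Reading off run lengths: p runs 2, 3, 4, 5; k runs 4, 6, 8, 10; u runs 1, 2, 3, 4; g runs 4, 6, 8, 10 — each is linear in n, where the shown terms are n = 2, 3, 4, 5.
At n = 7 the blocks have lengths 7, 14, 6, 14.

pppppppkkkkkkkkkkkkkkuuuuuugggggggggggggg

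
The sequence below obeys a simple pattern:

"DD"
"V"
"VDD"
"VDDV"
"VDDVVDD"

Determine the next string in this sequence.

From term 3 onward, concatenate the last term with the second-to-last: V·DD = VDD, VDD·V = VDDV, …
So term 6 is VDDVVDD·VDDV.

VDDVVDDVDDV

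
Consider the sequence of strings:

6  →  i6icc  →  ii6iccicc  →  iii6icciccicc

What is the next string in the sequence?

Every step adds i to the front and icc to the end of the previous string.
One more step from iii6icciccicc gives the answer.

iiii6iccicciccicc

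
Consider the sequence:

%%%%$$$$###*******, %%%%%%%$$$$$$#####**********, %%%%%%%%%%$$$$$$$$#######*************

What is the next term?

%%%%%%%%%%%%%$$$$$$$$$$#########****************

Reading off run lengths: % runs 4, 7, 10; $ runs 4, 6, 8; # runs 3, 5, 7; * runs 7, 10, 13 — each is linear in n, where the shown terms are n = 2, 3, 4.
For the next term, n = 5, so the run lengths are 13, 10, 9, 16.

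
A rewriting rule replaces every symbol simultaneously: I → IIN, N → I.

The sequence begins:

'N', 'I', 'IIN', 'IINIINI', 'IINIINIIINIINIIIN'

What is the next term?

Applying the rule to each of the 17 symbols of IINIINIIINIINIIIN gives the pieces IIN IIN I IIN IIN I IIN IIN IIN I IIN IIN I IIN IIN IIN I, which concatenate to the answer.

IINIINIIINIINIIINIINIINIIINIINIIINIINIINI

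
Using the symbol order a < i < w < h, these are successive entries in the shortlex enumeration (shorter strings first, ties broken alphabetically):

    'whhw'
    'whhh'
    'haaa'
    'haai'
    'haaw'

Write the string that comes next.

Treat haaw as a base-4 numeral over the given alphabet and add one, carrying through any trailing h's.

haah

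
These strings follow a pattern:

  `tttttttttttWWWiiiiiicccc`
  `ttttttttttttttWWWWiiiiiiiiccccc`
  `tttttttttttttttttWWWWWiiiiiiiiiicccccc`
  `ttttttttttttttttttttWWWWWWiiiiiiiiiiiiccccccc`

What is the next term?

tttttttttttttttttttttttWWWWWWWiiiiiiiiiiiiiicccccccc

Term n consists of 3n+2 t's, followed by n W's, followed by 2n i's, followed by n+1 c's, where the shown terms are n = 3, 4, 5, 6.
Setting n = 7 gives 23, 7, 14, 8 characters in each block.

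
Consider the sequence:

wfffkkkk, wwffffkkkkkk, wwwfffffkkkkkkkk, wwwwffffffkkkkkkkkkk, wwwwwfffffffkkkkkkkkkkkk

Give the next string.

wwwwwwffffffffkkkkkkkkkkkkkk

Each string has the form w^{n-1} f^{n+1} k^{2n}, where the shown terms are n = 2, 3, 4, 5, 6.
At n = 7 the blocks have lengths 6, 8, 14.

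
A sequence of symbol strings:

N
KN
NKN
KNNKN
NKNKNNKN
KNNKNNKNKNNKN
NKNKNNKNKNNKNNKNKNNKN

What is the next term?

This is a Fibonacci-style word recurrence s(k) = s(k−2)·s(k−1): e.g. N·KN = NKN.
The next term joins KNNKNNKNKNNKN and NKNKNNKNKNNKNNKNKNNKN.

KNNKNNKNKNNKNNKNKNNKNKNNKNNKNKNNKN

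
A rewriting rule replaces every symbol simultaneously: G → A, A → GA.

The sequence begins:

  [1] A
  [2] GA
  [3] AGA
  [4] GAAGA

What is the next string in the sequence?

AGAGAAGA

Rewriting each symbol of GAAGA: G→A, A→GA, A→GA, G→A, A→GA, which concatenates to A GA GA A GA.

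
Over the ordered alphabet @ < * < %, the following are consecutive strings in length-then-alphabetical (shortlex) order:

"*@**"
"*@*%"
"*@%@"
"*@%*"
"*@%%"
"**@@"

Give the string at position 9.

Stepping forward 3 times from **@@: **@@ → **@* → **@%, then the target.

***@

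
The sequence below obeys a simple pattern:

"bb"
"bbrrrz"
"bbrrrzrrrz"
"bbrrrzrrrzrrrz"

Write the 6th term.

bbrrrzrrrzrrrzrrrzrrrz

Each term is the previous one with rrrz appended.
From bbrrrzrrrzrrrz, 2 further steps: bbrrrzrrrzrrrz → bbrrrzrrrzrrrzrrrz → (answer).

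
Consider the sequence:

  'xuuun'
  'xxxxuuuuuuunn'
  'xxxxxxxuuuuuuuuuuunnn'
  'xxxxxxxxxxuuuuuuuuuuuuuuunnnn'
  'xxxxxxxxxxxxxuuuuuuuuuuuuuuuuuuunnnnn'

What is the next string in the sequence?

Term n consists of 3n-2 x's, followed by 4n-1 u's, followed by n n's (n = 1, 2, …).
For the next term, n = 6, so the run lengths are 16, 23, 6.

xxxxxxxxxxxxxxxxuuuuuuuuuuuuuuuuuuuuuuunnnnnn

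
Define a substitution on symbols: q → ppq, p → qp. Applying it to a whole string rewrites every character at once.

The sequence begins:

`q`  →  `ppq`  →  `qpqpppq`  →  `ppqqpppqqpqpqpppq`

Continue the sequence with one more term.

Rewriting the 17 symbols of ppqqpppqqpqpqpppq one by one yields qp qp ppq ppq qp qp qp ppq ppq qp ppq qp ppq qp qp qp ppq; concatenated:

qpqpppqppqqpqpqpppqppqqpppqqpppqqpqpqpppq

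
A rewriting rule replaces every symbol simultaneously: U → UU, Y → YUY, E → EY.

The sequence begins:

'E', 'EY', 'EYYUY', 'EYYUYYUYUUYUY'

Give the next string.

Applying the rule to each of the 13 symbols of EYYUYYUYUUYUY gives the pieces EY YUY YUY UU YUY YUY UU YUY UU UU YUY UU YUY, which concatenate to the answer.

EYYUYYUYUUYUYYUYUUYUYUUUUYUYUUYUY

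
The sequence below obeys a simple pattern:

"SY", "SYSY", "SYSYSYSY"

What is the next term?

s(k+1) = s(k)·s(k) — each term doubles the last.
One more doubling of SYSYSYSY gives the answer.

SYSYSYSYSYSYSYSY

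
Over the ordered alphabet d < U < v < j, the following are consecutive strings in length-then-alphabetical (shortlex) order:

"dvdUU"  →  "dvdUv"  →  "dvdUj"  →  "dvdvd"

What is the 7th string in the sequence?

Stepping forward 3 times from dvdvd: dvdvd → dvdvU → dvdvv, then the target.

dvdvj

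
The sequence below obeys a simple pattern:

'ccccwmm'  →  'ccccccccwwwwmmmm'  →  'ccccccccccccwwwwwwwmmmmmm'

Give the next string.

The n-th term is 4n c's then 3n-2 w's then 2n m's (n = 1, 2, …).
At n = 4 the blocks have lengths 16, 10, 8.

ccccccccccccccccwwwwwwwwwwmmmmmmmm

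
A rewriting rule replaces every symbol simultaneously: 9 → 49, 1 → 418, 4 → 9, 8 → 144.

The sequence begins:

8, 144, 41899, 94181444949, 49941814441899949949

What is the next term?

φ(49941814441899949949) expands symbol-by-symbol to 9 49 49 9 418 144 418 9 9 9 418 144 49 49 49 9 49 49 9 49; joining the 20 pieces gives the next term.

94949941814441899941814449494994949949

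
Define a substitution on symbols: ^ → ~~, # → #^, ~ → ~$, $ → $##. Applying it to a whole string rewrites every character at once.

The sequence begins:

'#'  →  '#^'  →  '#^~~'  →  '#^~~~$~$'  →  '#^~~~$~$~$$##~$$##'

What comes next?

Rewriting the 18 symbols of #^~~~$~$~$$##~$$## one by one yields #^ ~~ ~$ ~$ ~$ $## ~$ $## ~$ $## $## #^ #^ ~$ $## $## #^ #^; concatenated:

#^~~~$~$~$$##~$$##~$$##$###^#^~$$##$###^#^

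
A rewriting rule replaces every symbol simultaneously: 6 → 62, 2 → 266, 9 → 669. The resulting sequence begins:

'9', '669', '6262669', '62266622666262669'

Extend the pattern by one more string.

Rewriting the 17 symbols of 62266622666262669 one by one yields 62 266 266 62 62 62 266 266 62 62 62 266 62 266 62 62 669; concatenated:

62266266626262266266626262266622666262669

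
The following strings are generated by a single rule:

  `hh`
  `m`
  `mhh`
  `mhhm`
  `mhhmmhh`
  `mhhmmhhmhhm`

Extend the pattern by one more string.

mhhmmhhmhhmmhhmmhh

Each term (from the third on) is the previous term followed by the one before it: term 3 = m·hh = mhh.
So term 7 is mhhmmhhmhhm·mhhmmhh.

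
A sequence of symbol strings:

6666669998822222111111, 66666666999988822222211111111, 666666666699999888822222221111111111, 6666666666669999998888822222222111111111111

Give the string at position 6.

Term n consists of 2n+2 6's, followed by n+1 9's, followed by n 8's, followed by n+3 2's, followed by 2n+2 1's, where the shown terms are n = 2, 3, 4, 5.
At n = 7 the blocks have lengths 16, 8, 7, 10, 16.

666666666666666699999999888888822222222221111111111111111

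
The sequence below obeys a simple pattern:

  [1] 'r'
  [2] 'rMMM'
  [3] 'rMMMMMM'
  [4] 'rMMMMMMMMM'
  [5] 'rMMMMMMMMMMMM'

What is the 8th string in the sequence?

The strings grow by a fixed suffix MMM each time.
From rMMMMMMMMMMMM, 3 further steps: rMMMMMMMMMMMM → rMMMMMMMMMMMMMMM → rMMMMMMMMMMMMMMMMMM → (answer).

rMMMMMMMMMMMMMMMMMMMMM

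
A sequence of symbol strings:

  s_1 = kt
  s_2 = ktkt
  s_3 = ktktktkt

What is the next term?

ktktktktktktktkt

s(k+1) = s(k)·s(k) — each term doubles the last.
One more doubling of ktktktkt gives the answer.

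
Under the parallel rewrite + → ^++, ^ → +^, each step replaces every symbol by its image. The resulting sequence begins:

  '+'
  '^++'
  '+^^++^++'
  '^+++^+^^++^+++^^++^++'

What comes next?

φ(^+++^+^^++^+++^^++^++) expands symbol-by-symbol to +^ ^++ ^++ ^++ +^ ^++ +^ +^ ^++ ^++ +^ ^++ ^++ ^++ +^ +^ ^++ ^++ +^ ^++ ^++; joining the 21 pieces gives the next term.

+^^++^++^+++^^+++^+^^++^+++^^++^++^+++^+^^++^+++^^++^++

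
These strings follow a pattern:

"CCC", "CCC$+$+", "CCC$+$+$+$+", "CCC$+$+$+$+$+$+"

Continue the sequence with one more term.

The strings grow by a fixed suffix $+$+ each time.
One more step from CCC$+$+$+$+$+$+ gives the answer.

CCC$+$+$+$+$+$+$+$+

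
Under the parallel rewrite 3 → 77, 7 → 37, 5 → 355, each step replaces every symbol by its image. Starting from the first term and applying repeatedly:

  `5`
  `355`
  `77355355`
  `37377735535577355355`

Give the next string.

Applying the rule to each of the 20 symbols of 37377735535577355355 gives the pieces 77 37 77 37 37 37 77 355 355 77 355 355 37 37 77 355 355 77 355 355, which concatenate to the answer.

773777373737773553557735535537377735535577355355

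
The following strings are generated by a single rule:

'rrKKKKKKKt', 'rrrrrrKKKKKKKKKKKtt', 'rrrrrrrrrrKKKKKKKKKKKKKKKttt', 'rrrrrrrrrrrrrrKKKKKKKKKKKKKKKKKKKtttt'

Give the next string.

Reading off run lengths: r runs 2, 6, 10, 14; K runs 7, 11, 15, 19; t runs 1, 2, 3, 4 — each is linear in n (n = 1, 2, …).
For the next term, n = 5, so the run lengths are 18, 23, 5.

rrrrrrrrrrrrrrrrrrKKKKKKKKKKKKKKKKKKKKKKKttttt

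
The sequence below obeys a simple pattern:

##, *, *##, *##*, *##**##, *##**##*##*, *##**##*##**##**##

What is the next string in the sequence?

From term 3 onward, concatenate the last term with the second-to-last: *·## = *##, *##·* = *##*, …
The next term joins *##**##*##**##**## and *##**##*##*.

*##**##*##**##**##*##**##*##*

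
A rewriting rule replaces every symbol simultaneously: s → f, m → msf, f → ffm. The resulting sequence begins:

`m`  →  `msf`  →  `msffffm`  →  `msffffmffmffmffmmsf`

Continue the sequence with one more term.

Rewriting the 19 symbols of msffffmffmffmffmmsf one by one yields msf f ffm ffm ffm ffm msf ffm ffm msf ffm ffm msf ffm ffm msf msf f ffm; concatenated:

msffffmffmffmffmmsfffmffmmsfffmffmmsfffmffmmsfmsffffm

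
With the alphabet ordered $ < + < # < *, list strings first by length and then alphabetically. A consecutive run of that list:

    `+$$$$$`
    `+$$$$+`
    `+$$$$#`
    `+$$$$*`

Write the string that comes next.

+$$$+$

The successor of +$$$$* increments the rightmost position that isn't already * and resets every position after it to $.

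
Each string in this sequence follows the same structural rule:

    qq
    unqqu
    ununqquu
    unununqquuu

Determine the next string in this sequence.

Each term wraps the previous one in un on the left and u on the right.
So the next term is un·unununqquuu·u.

ununununqquuuu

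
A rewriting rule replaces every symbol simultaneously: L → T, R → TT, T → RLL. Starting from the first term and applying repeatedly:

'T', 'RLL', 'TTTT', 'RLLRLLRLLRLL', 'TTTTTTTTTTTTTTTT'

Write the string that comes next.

Applying the rule to each of the 16 symbols of TTTTTTTTTTTTTTTT gives the pieces RLL RLL RLL RLL RLL RLL RLL RLL RLL RLL RLL RLL RLL RLL RLL RLL, which concatenate to the answer.

RLLRLLRLLRLLRLLRLLRLLRLLRLLRLLRLLRLLRLLRLLRLLRLL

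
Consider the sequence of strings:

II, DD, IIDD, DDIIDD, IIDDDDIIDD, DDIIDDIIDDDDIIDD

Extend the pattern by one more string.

From term 3 onward, concatenate the second-to-last term with the last: II·DD = IIDD, DD·IIDD = DDIIDD, …
Continuing: IIDDDDIIDD · DDIIDDIIDDDDIIDD gives term 7.

IIDDDDIIDDDDIIDDIIDDDDIIDD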